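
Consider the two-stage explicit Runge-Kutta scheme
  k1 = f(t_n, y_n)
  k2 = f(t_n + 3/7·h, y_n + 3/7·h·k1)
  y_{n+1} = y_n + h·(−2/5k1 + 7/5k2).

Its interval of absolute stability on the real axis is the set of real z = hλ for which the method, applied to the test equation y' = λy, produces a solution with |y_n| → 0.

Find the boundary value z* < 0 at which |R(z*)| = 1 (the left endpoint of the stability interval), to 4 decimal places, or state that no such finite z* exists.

Test eqn y'=λy, z=hλ:
  k1=λy_n ⇒ h·k1=z·y_n;  k2=λ(1+3/7z)y_n ⇒ h·k2=z(1+3/7z)y_n
  y_{n+1}/y_n = 1 − 2/5z + 7/5z(1+3/7z) = 1 + z + 3/5z²
  ⇒ R(z) = 1 + z + 3/5z².

Find x<0 with |R(x)|<1.
x=-1.71: |R|=1.0445
R=1: x+3/5x²=0 ⇒ x=−5/3=-1.6667; min R=1−1/(4·3/5)=0.5833>−1
Confirm numerically:
  x=-1.181: |R|=0.65586 <1
  x=-1.092: |R|=0.62348 <1
  x=-1.057: |R|=0.61335 <1
  x=-2.170: |R|=1.65534 >1
  x=-1.788: |R|=1.13017 >1
  x=-1.730: |R|=1.06574 >1
Interval (-1.6667, 0).

z* = -1.6667.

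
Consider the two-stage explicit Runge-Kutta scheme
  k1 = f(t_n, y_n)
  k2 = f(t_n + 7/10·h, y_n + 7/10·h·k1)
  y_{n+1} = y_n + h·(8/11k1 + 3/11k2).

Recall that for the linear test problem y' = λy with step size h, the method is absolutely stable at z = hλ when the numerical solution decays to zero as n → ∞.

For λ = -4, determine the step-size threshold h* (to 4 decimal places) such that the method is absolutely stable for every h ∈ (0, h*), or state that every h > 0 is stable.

(-5.2381,0); λ=-4 ⇒ h* = (110/21)/4 = 1.3095.

Test eqn y'=λy, z=hλ:
  k1=λy_n ⇒ h·k1=z·y_n;  k2=λ(1+7/10z)y_n ⇒ h·k2=z(1+7/10z)y_n
  y_{n+1}/y_n = 1 + 8/11z + 3/11z(1+7/10z) = 1 + z + 21/110z²
  ⇒ R(z) = 1 + z + 21/110z².

Need |R(x)|<1, x<0.
x=-0.98: |R|=0.2033
R=1: x+21/110x²=0 ⇒ x=−110/21=-5.2381; min R=1−1/(4·21/110)=-0.3095>−1
Confirm numerically:
  x=-4.046: |R|=0.07920 <1
  x=-4.015: |R|=0.06250 <1
  x=-3.952: |R|=0.02968 <1
  x=-2.676: |R|=0.30890 <1
  x=-5.645: |R|=1.43851 >1
  x=-5.588: |R|=1.37328 >1
  x=-5.511: |R|=1.28712 >1
Stable set (-5.2381, 0).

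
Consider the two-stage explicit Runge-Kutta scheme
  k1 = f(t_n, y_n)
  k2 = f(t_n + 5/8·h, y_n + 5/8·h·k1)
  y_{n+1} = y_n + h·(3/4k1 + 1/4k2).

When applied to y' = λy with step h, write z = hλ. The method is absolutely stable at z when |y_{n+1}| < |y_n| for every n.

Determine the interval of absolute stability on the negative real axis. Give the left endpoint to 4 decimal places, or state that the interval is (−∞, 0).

(-6.4000, 0).

With y'=λy (z=hλ):
  k1=λy_n ⇒ h·k1=z·y_n;  k2=λ(1+5/8z)y_n ⇒ h·k2=z(1+5/8z)y_n
  y_{n+1}/y_n = 1 + 3/4z + 1/4z(1+5/8z) = 1 + z + 5/32z²
  so R(z) = 1 + z + 5/32z².

Boundary: |R(x)|=1, x<0.
x=-1.24: |R|=0.0002
R=1: x+5/32x²=0 ⇒ x=−32/5=-6.4000; min R=1−1/(4·5/32)=-0.6000>−1
Confirm numerically:
  x=-6.023: |R|=0.64521 <1
  x=-5.827: |R|=0.47830 <1
  x=-5.798: |R|=0.45463 <1
  x=-4.487: |R|=0.34119 <1
  x=-6.516: |R|=1.11810 >1
  x=-6.508: |R|=1.10982 >1
So |R|<1 on (-6.4000, 0).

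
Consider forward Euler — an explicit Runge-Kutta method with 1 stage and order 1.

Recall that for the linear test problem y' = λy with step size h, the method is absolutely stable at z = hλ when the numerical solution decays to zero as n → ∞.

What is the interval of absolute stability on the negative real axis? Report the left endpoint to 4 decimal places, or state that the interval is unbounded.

z∈(-2.0000,0).

On y'=λy, z=hλ:
  order 1, 1-stage ⇒ R(z)=1+z
  (e.g. R(-0.73)=0.27000, |R|=0.27000)

Solve |R(x)|<1 on ℝ⁻.
x=-0.73: |R|=0.2700
|R(-1.83)|=0.8300 |R(-1.2)|=0.2000 |R(-0.52)|=0.4800
Bisect:
  x_lo=-2.6776 |R|=1.6776  x_hi=-0.3654 |R|=0.6346
  mid=-1.52149 |R|=0.52149 →hi
  mid=-2.09955 |R|=1.09955 →lo
  mid=-1.81052 |R|=0.81052 →hi
  mid=-1.95504 |R|=0.95504 →hi
  mid=-2.02729 |R|=1.02729 →lo
  mid=-1.99117 |R|=0.99117 →hi
  mid=-2.00923 |R|=1.00923 →lo
  mid=-2.00020 |R|=1.00020 →lo
  ...
  [-2.00006,-1.99992] ⇒ x*=-2.0000
Stable set (-2.0000, 0).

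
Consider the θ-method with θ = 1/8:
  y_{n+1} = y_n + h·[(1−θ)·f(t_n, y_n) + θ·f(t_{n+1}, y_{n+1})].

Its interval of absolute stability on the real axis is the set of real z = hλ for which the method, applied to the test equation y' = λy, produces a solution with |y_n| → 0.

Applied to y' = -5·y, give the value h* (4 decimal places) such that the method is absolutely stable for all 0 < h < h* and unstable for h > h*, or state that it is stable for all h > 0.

With y'=λy (z=hλ):
  y_{n+1} = y_n + z·[7/8·y_n + 1/8·y_{n+1}] ⇒ (1 − 1/8z)y_{n+1} = (1 + 7/8z)y_n
  ⇒ R(z) = (1 + 7/8z)/(1 − 1/8z).

Solve |R(x)|<1 on ℝ⁻.
x=-0.32: |R|=0.6923
R=−1: 1+7/8x = −1+1/8x ⇒ -3/4x=2 ⇒ x=2/(-3/4)=-2.6667
Confirm numerically:
  x=-2.563: |R|=0.94112 <1
  x=-1.285: |R|=0.10716 <1
  x=-1.231: |R|=0.06684 <1
  x=-1.127: |R|=0.01216 <1
  x=-3.168: |R|=1.26934 >1
  x=-3.121: |R|=1.24512 >1
  x=-2.956: |R|=1.15845 >1
Interval (-2.6667, 0).

(-2.6667,0); λ=-5 ⇒ h* = (8/3)/5 = 0.5333.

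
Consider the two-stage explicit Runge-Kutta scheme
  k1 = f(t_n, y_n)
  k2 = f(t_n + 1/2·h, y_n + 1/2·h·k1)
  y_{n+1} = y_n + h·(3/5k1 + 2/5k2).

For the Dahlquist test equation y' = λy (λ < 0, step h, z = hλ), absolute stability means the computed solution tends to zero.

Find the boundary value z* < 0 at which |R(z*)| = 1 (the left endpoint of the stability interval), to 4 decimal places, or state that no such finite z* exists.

With y'=λy (z=hλ):
  k1=λy_n ⇒ h·k1=z·y_n;  k2=λ(1+1/2z)y_n ⇒ h·k2=z(1+1/2z)y_n
  y_{n+1}/y_n = 1 + 3/5z + 2/5z(1+1/2z) = 1 + z + 1/5z²
  ⇒ R(z) = 1 + z + 1/5z².

Solve |R(x)|<1 on ℝ⁻.
x=-0.65: |R|=0.4345
R=1: x+1/5x²=0 ⇒ x=−5=-5.0000; min R=1−1/(4·1/5)=-0.2500>−1
Confirm numerically:
  x=-4.338: |R|=0.42565 <1
  x=-4.241: |R|=0.35622 <1
  x=-3.230: |R|=0.14342 <1
  x=-2.133: |R|=0.22306 <1
  x=-5.406: |R|=1.43897 >1
  x=-5.177: |R|=1.18327 >1
  x=-5.109: |R|=1.11138 >1
Stable set (-5.0000, 0).

left endpoint -5.0000.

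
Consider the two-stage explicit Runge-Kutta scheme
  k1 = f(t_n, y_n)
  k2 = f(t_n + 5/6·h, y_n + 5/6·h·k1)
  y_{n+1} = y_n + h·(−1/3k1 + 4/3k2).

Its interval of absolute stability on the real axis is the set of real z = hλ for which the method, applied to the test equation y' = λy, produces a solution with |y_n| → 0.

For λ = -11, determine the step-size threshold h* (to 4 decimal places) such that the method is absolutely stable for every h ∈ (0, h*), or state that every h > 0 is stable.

(-0.9000,0); λ=-11 ⇒ h* = (9/10)/11 = 0.0818.

With y'=λy (z=hλ):
  k1=λy_n ⇒ h·k1=z·y_n;  k2=λ(1+5/6z)y_n ⇒ h·k2=z(1+5/6z)y_n
  y_{n+1}/y_n = 1 − 1/3z + 4/3z(1+5/6z) = 1 + z + 10/9z²
  ⇒ R(z) = 1 + z + 10/9z².

Find x<0 with |R(x)|<1.
x=-1.23: |R|=1.4510
R=1: x+10/9x²=0 ⇒ x=−9/10=-0.9000; min R=1−1/(4·10/9)=0.7750>−1
Confirm numerically:
  x=-0.850: |R|=0.95278 <1
  x=-0.722: |R|=0.85720 <1
  x=-0.550: |R|=0.78611 <1
  x=-0.506: |R|=0.77848 <1
  x=-1.431: |R|=1.84429 >1
  x=-1.281: |R|=1.54229 >1
So |R|<1 on (-0.9000, 0).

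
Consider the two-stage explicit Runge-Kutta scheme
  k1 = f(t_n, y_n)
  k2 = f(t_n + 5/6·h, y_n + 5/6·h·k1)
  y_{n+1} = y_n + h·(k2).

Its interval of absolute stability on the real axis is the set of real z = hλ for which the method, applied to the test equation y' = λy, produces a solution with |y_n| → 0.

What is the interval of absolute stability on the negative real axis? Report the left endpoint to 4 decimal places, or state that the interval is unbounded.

With y'=λy (z=hλ):
  k1=λy_n ⇒ h·k1=z·y_n;  k2=λ(1+5/6z)y_n ⇒ h·k2=z(1+5/6z)y_n
  y_{n+1}/y_n = 1 + z(1+5/6z) = 1 + z + 5/6z²
  so R(z) = 1 + z + 5/6z².

Boundary: |R(x)|=1, x<0.
x=-0.8: |R|=0.7333
R=1: x+5/6x²=0 ⇒ x=−6/5=-1.2000; min R=1−1/(4·5/6)=0.7000>−1
Confirm numerically:
  x=-1.061: |R|=0.87710 <1
  x=-1.060: |R|=0.87633 <1
  x=-0.972: |R|=0.81532 <1
  x=-1.793: |R|=1.88604 >1
  x=-1.446: |R|=1.29643 >1
Stable set (-1.2000, 0).

(-1.2000, 0).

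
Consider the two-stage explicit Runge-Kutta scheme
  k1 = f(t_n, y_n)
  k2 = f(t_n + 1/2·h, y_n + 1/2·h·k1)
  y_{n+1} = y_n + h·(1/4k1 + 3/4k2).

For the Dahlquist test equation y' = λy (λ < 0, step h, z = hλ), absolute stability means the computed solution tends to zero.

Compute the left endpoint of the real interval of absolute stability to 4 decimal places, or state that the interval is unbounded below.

left endpoint -2.6667.

Test eqn y'=λy, z=hλ:
  k1=λy_n ⇒ h·k1=z·y_n;  k2=λ(1+1/2z)y_n ⇒ h·k2=z(1+1/2z)y_n
  y_{n+1}/y_n = 1 + 1/4z + 3/4z(1+1/2z) = 1 + z + 3/8z²
  ⇒ R(z) = 1 + z + 3/8z².

Solve |R(x)|<1 on ℝ⁻.
x=-1.39: |R|=0.3345
R=1: x+3/8x²=0 ⇒ x=−8/3=-2.6667; min R=1−1/(4·3/8)=0.3333>−1
Confirm numerically:
  x=-2.386: |R|=0.74887 <1
  x=-1.169: |R|=0.34346 <1
  x=-1.100: |R|=0.35375 <1
  x=-3.191: |R|=1.62743 >1
  x=-2.861: |R|=1.20850 >1
  x=-2.833: |R|=1.17671 >1
Stable set (-2.6667, 0).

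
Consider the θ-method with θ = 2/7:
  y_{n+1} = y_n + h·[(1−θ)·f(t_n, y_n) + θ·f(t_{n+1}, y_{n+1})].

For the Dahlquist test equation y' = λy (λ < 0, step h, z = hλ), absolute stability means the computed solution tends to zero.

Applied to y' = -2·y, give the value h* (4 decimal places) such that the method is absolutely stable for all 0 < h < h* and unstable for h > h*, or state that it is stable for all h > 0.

On y'=λy, z=hλ:
  y_{n+1} = y_n + z·[5/7·y_n + 2/7·y_{n+1}] ⇒ (1 − 2/7z)y_{n+1} = (1 + 5/7z)y_n
  R(z) = (1 + 5/7z)/(1 − 2/7z).

Boundary: |R(x)|=1, x<0.
x=-1.02: |R|=0.2102
R=−1: 1+5/7x = −1+2/7x ⇒ -3/7x=2 ⇒ x=2/(-3/7)=-4.6667
Confirm numerically:
  x=-4.332: |R|=0.93590 <1
  x=-4.231: |R|=0.91547 <1
  x=-3.756: |R|=0.81174 <1
  x=-2.446: |R|=0.43979 <1
  x=-5.152: |R|=1.08414 >1
  x=-4.921: |R|=1.04530 >1
Stable set (-4.6667, 0).

(-4.6667,0); λ=-2 ⇒ h* = (14/3)/2 = 2.3333.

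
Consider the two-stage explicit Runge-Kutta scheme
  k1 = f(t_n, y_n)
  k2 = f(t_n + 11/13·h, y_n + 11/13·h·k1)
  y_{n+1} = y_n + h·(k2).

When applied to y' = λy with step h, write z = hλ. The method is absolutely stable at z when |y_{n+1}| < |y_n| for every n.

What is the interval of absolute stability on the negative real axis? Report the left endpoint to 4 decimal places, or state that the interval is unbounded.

Test eqn y'=λy, z=hλ:
  k1=λy_n ⇒ h·k1=z·y_n;  k2=λ(1+11/13z)y_n ⇒ h·k2=z(1+11/13z)y_n
  y_{n+1}/y_n = 1 + z(1+11/13z) = 1 + z + 11/13z²
  R(z) = 1 + z + 11/13z².

Solve |R(x)|<1 on ℝ⁻.
x=-1.67: |R|=1.6898
R=1: x+11/13x²=0 ⇒ x=−13/11=-1.1818; min R=1−1/(4·11/13)=0.7045>−1
Confirm numerically:
  x=-0.795: |R|=0.73979 <1
  x=-0.628: |R|=0.70571 <1
  x=-0.516: |R|=0.70929 <1
  x=-0.506: |R|=0.71065 <1
  x=-1.771: |R|=1.88291 >1
  x=-1.589: |R|=1.54747 >1
  x=-1.356: |R|=1.19985 >1
So |R|<1 on (-1.1818, 0).

z∈(-1.1818,0).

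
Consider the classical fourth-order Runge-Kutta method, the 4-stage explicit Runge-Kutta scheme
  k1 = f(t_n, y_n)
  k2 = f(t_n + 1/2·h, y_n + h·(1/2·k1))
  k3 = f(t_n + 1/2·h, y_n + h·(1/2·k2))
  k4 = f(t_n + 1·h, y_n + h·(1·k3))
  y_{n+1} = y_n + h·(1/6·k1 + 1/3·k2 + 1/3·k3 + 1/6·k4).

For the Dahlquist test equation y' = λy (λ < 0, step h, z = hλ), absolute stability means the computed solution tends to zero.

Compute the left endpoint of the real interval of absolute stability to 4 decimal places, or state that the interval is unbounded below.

Set f=λy, z=hλ:
  order 4, 4-stage ⇒ R(z)=1+z+z^2/2+z^3/6+z^4/24
  (e.g. R(-0.88)=0.41861, |R|=0.41861)

Boundary: |R(x)|=1, x<0.
x=-0.88: |R|=0.4186
|R(-2.05)|=0.3513 |R(-1.99)|=0.3300 |R(-0.68)|=0.5077
Bisect:
  x_lo=-3.5286 |R|=2.8340  x_hi=-0.3321 |R|=0.7174
  mid=-1.93038 |R|=0.31249 →hi
  mid=-2.72949 |R|=0.91908 →hi
  mid=-3.12905 |R|=1.65464 →lo
  mid=-2.92927 |R|=1.23967 →lo
  mid=-2.82938 |R|=1.06853 →lo
  mid=-2.77944 |R|=0.99120 →hi
  mid=-2.80441 |R|=1.02920 →lo
  mid=-2.79192 |R|=1.01004 →lo
  mid=-2.78568 |R|=1.00058 →lo
  ...
  [-2.78548,-2.78529] ⇒ x*=-2.7853
Stable set (-2.7853, 0).

z* = -2.7853.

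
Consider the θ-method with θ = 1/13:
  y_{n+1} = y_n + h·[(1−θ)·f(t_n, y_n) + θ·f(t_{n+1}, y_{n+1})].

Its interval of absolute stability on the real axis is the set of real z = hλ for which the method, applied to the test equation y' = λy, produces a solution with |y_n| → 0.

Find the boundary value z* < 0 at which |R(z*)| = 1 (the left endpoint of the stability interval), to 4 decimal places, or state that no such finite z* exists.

left endpoint -2.3636.

With y'=λy (z=hλ):
  y_{n+1} = y_n + z·[12/13·y_n + 1/13·y_{n+1}] ⇒ (1 − 1/13z)y_{n+1} = (1 + 12/13z)y_n
  ⇒ R(z) = (1 + 12/13z)/(1 − 1/13z).

Find x<0 with |R(x)|<1.
x=-0.77: |R|=0.2731
R=−1: 1+12/13x = −1+1/13x ⇒ -11/13x=2 ⇒ x=2/(-11/13)=-2.3636
Confirm numerically:
  x=-2.342: |R|=0.98449 <1
  x=-2.296: |R|=0.95136 <1
  x=-2.162: |R|=0.85371 <1
  x=-1.805: |R|=0.58494 <1
  x=-2.897: |R|=1.36906 >1
  x=-2.894: |R|=1.36706 >1
  x=-2.405: |R|=1.02954 >1
So |R|<1 on (-2.3636, 0).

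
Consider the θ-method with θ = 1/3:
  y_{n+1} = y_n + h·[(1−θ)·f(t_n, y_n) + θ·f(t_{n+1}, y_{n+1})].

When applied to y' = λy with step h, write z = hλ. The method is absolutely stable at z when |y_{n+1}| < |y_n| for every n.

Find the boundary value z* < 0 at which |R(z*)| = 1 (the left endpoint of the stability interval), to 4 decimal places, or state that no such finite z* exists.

left endpoint -6.0000.

With y'=λy (z=hλ):
  y_{n+1} = y_n + z·[2/3·y_n + 1/3·y_{n+1}] ⇒ (1 − 1/3z)y_{n+1} = (1 + 2/3z)y_n
  so R(z) = (1 + 2/3z)/(1 − 1/3z).

Need |R(x)|<1, x<0.
x=-1.01: |R|=0.2444
R=−1: 1+2/3x = −1+1/3x ⇒ -1/3x=2 ⇒ x=2/(-1/3)=-6.0000
Confirm numerically:
  x=-5.934: |R|=0.99261 <1
  x=-3.595: |R|=0.63533 <1
  x=-3.176: |R|=0.54275 <1
  x=-3.076: |R|=0.51876 <1
  x=-6.215: |R|=1.02333 >1
  x=-6.093: |R|=1.01023 >1
Interval (-6.0000, 0).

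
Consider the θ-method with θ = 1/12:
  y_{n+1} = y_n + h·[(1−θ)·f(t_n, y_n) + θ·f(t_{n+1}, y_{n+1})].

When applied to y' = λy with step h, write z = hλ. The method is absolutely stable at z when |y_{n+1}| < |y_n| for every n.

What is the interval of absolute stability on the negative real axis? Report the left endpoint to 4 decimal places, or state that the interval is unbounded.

Set f=λy, z=hλ:
  y_{n+1} = y_n + z·[11/12·y_n + 1/12·y_{n+1}] ⇒ (1 − 1/12z)y_{n+1} = (1 + 11/12z)y_n
  R(z) = (1 + 11/12z)/(1 − 1/12z).

Solve |R(x)|<1 on ℝ⁻.
x=-0.66: |R|=0.3744
R=−1: 1+11/12x = −1+1/12x ⇒ -5/6x=2 ⇒ x=2/(-5/6)=-2.4000
Confirm numerically:
  x=-1.698: |R|=0.48752 <1
  x=-1.202: |R|=0.09256 <1
  x=-1.130: |R|=0.03275 <1
  x=-2.927: |R|=1.35305 >1
  x=-2.912: |R|=1.34335 >1
  x=-2.750: |R|=1.23729 >1
Stable set (-2.4000, 0).

(-2.4000, 0).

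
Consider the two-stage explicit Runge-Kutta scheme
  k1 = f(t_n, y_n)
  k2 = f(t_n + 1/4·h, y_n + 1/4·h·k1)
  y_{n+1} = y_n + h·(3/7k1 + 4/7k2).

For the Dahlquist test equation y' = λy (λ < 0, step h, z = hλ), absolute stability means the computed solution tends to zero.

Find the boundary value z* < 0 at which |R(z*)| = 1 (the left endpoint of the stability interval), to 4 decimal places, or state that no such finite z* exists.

left endpoint -7.0000.

On y'=λy, z=hλ:
  k1=λy_n ⇒ h·k1=z·y_n;  k2=λ(1+1/4z)y_n ⇒ h·k2=z(1+1/4z)y_n
  y_{n+1}/y_n = 1 + 3/7z + 4/7z(1+1/4z) = 1 + z + 1/7z²
  so R(z) = 1 + z + 1/7z².

Boundary: |R(x)|=1, x<0.
x=-0.7: |R|=0.3700
R=1: x+1/7x²=0 ⇒ x=−7=-7.0000; min R=1−1/(4·1/7)=-0.7500>−1
Confirm numerically:
  x=-6.039: |R|=0.17093 <1
  x=-4.326: |R|=0.65253 <1
  x=-4.280: |R|=0.66309 <1
  x=-7.436: |R|=1.46316 >1
  x=-7.310: |R|=1.32373 >1
  x=-7.247: |R|=1.25572 >1
So |R|<1 on (-7.0000, 0).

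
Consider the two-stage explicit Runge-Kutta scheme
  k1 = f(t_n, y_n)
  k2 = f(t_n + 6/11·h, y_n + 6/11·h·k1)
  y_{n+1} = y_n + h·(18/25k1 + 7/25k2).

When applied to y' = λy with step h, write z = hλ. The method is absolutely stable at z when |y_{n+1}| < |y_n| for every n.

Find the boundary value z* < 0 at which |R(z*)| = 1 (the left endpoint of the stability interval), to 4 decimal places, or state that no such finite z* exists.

On y'=λy, z=hλ:
  k1=λy_n ⇒ h·k1=z·y_n;  k2=λ(1+6/11z)y_n ⇒ h·k2=z(1+6/11z)y_n
  y_{n+1}/y_n = 1 + 18/25z + 7/25z(1+6/11z) = 1 + z + 42/275z²
  so R(z) = 1 + z + 42/275z².

Boundary: |R(x)|=1, x<0.
x=-1.29: |R|=0.0358
R=1: x+42/275x²=0 ⇒ x=−275/42=-6.5476; min R=1−1/(4·42/275)=-0.6369>−1
Confirm numerically:
  x=-5.843: |R|=0.37121 <1
  x=-5.216: |R|=0.06080 <1
  x=-3.895: |R|=0.57797 <1
  x=-3.372: |R|=0.63543 <1
  x=-7.119: |R|=1.62124 >1
  x=-7.008: |R|=1.49275 >1
Interval (-6.5476, 0).

z* = -6.5476.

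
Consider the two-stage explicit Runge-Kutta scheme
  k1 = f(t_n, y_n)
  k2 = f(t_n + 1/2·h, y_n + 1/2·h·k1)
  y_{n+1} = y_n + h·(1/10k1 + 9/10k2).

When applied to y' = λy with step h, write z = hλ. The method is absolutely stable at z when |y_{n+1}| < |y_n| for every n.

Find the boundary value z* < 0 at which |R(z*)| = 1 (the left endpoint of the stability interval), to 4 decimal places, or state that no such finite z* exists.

Set f=λy, z=hλ:
  k1=λy_n ⇒ h·k1=z·y_n;  k2=λ(1+1/2z)y_n ⇒ h·k2=z(1+1/2z)y_n
  y_{n+1}/y_n = 1 + 1/10z + 9/10z(1+1/2z) = 1 + z + 9/20z²
  so R(z) = 1 + z + 9/20z².

Solve |R(x)|<1 on ℝ⁻.
x=-1.46: |R|=0.4992
R=1: x+9/20x²=0 ⇒ x=−20/9=-2.2222; min R=1−1/(4·9/20)=0.4444>−1
Confirm numerically:
  x=-1.780: |R|=0.64578 <1
  x=-1.323: |R|=0.46465 <1
  x=-0.970: |R|=0.45341 <1
  x=-2.793: |R|=1.71738 >1
  x=-2.784: |R|=1.70380 >1
Stable set (-2.2222, 0).

z* = -2.2222.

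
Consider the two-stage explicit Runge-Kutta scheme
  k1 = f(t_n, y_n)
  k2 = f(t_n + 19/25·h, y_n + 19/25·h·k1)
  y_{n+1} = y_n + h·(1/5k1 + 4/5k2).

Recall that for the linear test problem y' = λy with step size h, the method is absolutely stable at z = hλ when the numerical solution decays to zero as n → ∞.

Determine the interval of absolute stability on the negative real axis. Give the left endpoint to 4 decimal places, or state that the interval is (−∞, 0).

(-1.6447, 0).

Set f=λy, z=hλ:
  k1=λy_n ⇒ h·k1=z·y_n;  k2=λ(1+19/25z)y_n ⇒ h·k2=z(1+19/25z)y_n
  y_{n+1}/y_n = 1 + 1/5z + 4/5z(1+19/25z) = 1 + z + 76/125z²
  ⇒ R(z) = 1 + z + 76/125z².

Find x<0 with |R(x)|<1.
x=-1.76: |R|=1.1233
R=1: x+76/125x²=0 ⇒ x=−125/76=-1.6447; min R=1−1/(4·76/125)=0.5888>−1
Confirm numerically:
  x=-1.495: |R|=0.86390 <1
  x=-1.270: |R|=0.71064 <1
  x=-1.255: |R|=0.70262 <1
  x=-1.062: |R|=0.62373 <1
  x=-2.144: |R|=1.65082 >1
  x=-2.059: |R|=1.51860 >1
Interval (-1.6447, 0).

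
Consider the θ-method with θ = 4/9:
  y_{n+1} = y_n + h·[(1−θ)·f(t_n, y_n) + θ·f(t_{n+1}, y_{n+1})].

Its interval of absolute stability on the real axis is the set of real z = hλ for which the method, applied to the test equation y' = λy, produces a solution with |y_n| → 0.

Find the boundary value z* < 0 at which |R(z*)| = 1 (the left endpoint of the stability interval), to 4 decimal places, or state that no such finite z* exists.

left endpoint -18.0000.

Set f=λy, z=hλ:
  y_{n+1} = y_n + z·[5/9·y_n + 4/9·y_{n+1}] ⇒ (1 − 4/9z)y_{n+1} = (1 + 5/9z)y_n
  ⇒ R(z) = (1 + 5/9z)/(1 − 4/9z).

Need |R(x)|<1, x<0.
x=-1.51: |R|=0.0964
R=−1: 1+5/9x = −1+4/9x ⇒ -1/9x=2 ⇒ x=2/(-1/9)=-18.0000
Confirm numerically:
  x=-15.900: |R|=0.97107 <1
  x=-15.861: |R|=0.97047 <1
  x=-7.753: |R|=0.74390 <1
  x=-18.159: |R|=1.00195 >1
  x=-18.040: |R|=1.00049 >1
Stable set (-18.0000, 0).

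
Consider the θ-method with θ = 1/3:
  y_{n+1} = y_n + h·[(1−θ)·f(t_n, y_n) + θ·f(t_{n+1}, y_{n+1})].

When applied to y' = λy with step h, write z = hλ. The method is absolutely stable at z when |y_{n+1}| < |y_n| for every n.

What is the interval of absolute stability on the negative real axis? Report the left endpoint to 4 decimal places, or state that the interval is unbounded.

(-6.0000, 0).

On y'=λy, z=hλ:
  y_{n+1} = y_n + z·[2/3·y_n + 1/3·y_{n+1}] ⇒ (1 − 1/3z)y_{n+1} = (1 + 2/3z)y_n
  Hence R(z) = (1 + 2/3z)/(1 − 1/3z).

Boundary: |R(x)|=1, x<0.
x=-1.41: |R|=0.0408
R=−1: 1+2/3x = −1+1/3x ⇒ -1/3x=2 ⇒ x=2/(-1/3)=-6.0000
Confirm numerically:
  x=-5.222: |R|=0.90538 <1
  x=-5.093: |R|=0.88793 <1
  x=-4.674: |R|=0.82721 <1
  x=-6.451: |R|=1.04772 >1
  x=-6.142: |R|=1.01553 >1
Stable set (-6.0000, 0).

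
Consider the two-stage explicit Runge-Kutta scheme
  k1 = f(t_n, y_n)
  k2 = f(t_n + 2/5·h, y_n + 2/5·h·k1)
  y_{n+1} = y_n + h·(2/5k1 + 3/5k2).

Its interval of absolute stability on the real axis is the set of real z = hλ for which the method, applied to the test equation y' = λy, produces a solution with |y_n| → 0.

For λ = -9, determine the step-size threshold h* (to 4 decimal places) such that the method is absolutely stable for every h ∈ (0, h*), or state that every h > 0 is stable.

(-4.1667,0); λ=-9 ⇒ h* = (25/6)/9 = 0.4630.

Test eqn y'=λy, z=hλ:
  k1=λy_n ⇒ h·k1=z·y_n;  k2=λ(1+2/5z)y_n ⇒ h·k2=z(1+2/5z)y_n
  y_{n+1}/y_n = 1 + 2/5z + 3/5z(1+2/5z) = 1 + z + 6/25z²
  so R(z) = 1 + z + 6/25z².

Find x<0 with |R(x)|<1.
x=-1.6: |R|=0.0144
R=1: x+6/25x²=0 ⇒ x=−25/6=-4.1667; min R=1−1/(4·6/25)=-0.0417>−1
Confirm numerically:
  x=-3.428: |R|=0.39228 <1
  x=-2.982: |R|=0.15216 <1
  x=-2.766: |R|=0.07018 <1
  x=-2.699: |R|=0.04930 <1
  x=-4.760: |R|=1.67782 >1
  x=-4.448: |R|=1.30033 >1
Interval (-4.1667, 0).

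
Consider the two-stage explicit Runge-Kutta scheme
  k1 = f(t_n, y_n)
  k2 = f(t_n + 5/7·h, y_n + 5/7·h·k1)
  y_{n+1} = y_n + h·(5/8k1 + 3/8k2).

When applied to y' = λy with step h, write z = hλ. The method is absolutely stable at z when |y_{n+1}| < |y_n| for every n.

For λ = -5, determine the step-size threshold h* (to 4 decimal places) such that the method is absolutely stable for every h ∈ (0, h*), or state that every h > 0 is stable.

On y'=λy, z=hλ:
  k1=λy_n ⇒ h·k1=z·y_n;  k2=λ(1+5/7z)y_n ⇒ h·k2=z(1+5/7z)y_n
  y_{n+1}/y_n = 1 + 5/8z + 3/8z(1+5/7z) = 1 + z + 15/56z²
  Hence R(z) = 1 + z + 15/56z².

Need |R(x)|<1, x<0.
x=-0.66: |R|=0.4567
R=1: x+15/56x²=0 ⇒ x=−56/15=-3.7333; min R=1−1/(4·15/56)=0.0667>−1
Confirm numerically:
  x=-3.033: |R|=0.43104 <1
  x=-2.625: |R|=0.22070 <1
  x=-1.580: |R|=0.08868 <1
  x=-1.548: |R|=0.09387 <1
  x=-4.302: |R|=1.65529 >1
  x=-4.282: |R|=1.62930 >1
  x=-4.275: |R|=1.62026 >1
Interval (-3.7333, 0).

(-3.7333,0); λ=-5 ⇒ h* = (56/15)/5 = 0.7467.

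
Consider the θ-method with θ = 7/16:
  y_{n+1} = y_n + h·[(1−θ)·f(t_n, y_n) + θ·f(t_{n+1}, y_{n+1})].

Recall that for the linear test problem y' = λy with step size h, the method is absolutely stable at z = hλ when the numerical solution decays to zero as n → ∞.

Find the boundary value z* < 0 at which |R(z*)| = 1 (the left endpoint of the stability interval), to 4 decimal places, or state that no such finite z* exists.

Test eqn y'=λy, z=hλ:
  y_{n+1} = y_n + z·[9/16·y_n + 7/16·y_{n+1}] ⇒ (1 − 7/16z)y_{n+1} = (1 + 9/16z)y_n
  ⇒ R(z) = (1 + 9/16z)/(1 − 7/16z).

Need |R(x)|<1, x<0.
x=-1.18: |R|=0.2218
R=−1: 1+9/16x = −1+7/16x ⇒ -1/8x=2 ⇒ x=2/(-1/8)=-16.0000
Confirm numerically:
  x=-15.664: |R|=0.99465 <1
  x=-13.675: |R|=0.95838 <1
  x=-11.236: |R|=0.89934 <1
  x=-7.851: |R|=0.77031 <1
  x=-16.230: |R|=1.00355 >1
  x=-16.121: |R|=1.00188 >1
  x=-16.023: |R|=1.00036 >1
Interval (-16.0000, 0).

z* = -16.0000.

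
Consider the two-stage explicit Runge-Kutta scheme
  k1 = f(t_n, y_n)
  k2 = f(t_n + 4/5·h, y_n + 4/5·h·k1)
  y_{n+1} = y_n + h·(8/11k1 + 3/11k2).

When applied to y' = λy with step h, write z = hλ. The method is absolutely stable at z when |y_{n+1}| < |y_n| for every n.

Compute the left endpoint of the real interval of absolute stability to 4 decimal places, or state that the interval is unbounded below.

Test eqn y'=λy, z=hλ:
  k1=λy_n ⇒ h·k1=z·y_n;  k2=λ(1+4/5z)y_n ⇒ h·k2=z(1+4/5z)y_n
  y_{n+1}/y_n = 1 + 8/11z + 3/11z(1+4/5z) = 1 + z + 12/55z²
  Hence R(z) = 1 + z + 12/55z².

Need |R(x)|<1, x<0.
x=-0.63: |R|=0.4566
R=1: x+12/55x²=0 ⇒ x=−55/12=-4.5833; min R=1−1/(4·12/55)=-0.1458>−1
Confirm numerically:
  x=-4.383: |R|=0.80842 <1
  x=-3.014: |R|=0.03199 <1
  x=-2.801: |R|=0.08923 <1
  x=-2.761: |R|=0.09777 <1
  x=-5.060: |R|=1.52624 >1
  x=-5.009: |R|=1.46520 >1
Stable set (-4.5833, 0).

z* = -4.5833.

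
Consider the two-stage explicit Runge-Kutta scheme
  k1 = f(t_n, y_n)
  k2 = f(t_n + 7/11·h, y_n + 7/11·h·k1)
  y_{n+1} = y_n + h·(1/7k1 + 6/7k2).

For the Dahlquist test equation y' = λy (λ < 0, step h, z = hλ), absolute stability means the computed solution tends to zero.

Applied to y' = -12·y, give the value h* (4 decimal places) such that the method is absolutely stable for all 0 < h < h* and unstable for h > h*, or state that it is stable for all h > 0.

Test eqn y'=λy, z=hλ:
  k1=λy_n ⇒ h·k1=z·y_n;  k2=λ(1+7/11z)y_n ⇒ h·k2=z(1+7/11z)y_n
  y_{n+1}/y_n = 1 + 1/7z + 6/7z(1+7/11z) = 1 + z + 6/11z²
  R(z) = 1 + z + 6/11z².

Solve |R(x)|<1 on ℝ⁻.
x=-1.7: |R|=0.8764
R=1: x+6/11x²=0 ⇒ x=−11/6=-1.8333; min R=1−1/(4·6/11)=0.5417>−1
Confirm numerically:
  x=-1.446: |R|=0.69450 <1
  x=-0.946: |R|=0.54214 <1
  x=-0.941: |R|=0.54199 <1
  x=-0.935: |R|=0.54185 <1
  x=-2.247: |R|=1.50700 >1
  x=-1.951: |R|=1.12522 >1
Stable set (-1.8333, 0).

(-1.8333,0); λ=-12 ⇒ h* = (11/6)/12 = 0.1528.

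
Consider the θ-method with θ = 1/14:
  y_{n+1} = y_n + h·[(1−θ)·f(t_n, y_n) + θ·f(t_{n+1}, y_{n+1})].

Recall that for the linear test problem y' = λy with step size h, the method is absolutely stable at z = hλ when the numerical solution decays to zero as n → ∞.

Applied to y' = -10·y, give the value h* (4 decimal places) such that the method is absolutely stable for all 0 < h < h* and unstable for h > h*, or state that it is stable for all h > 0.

On y'=λy, z=hλ:
  y_{n+1} = y_n + z·[13/14·y_n + 1/14·y_{n+1}] ⇒ (1 − 1/14z)y_{n+1} = (1 + 13/14z)y_n
  R(z) = (1 + 13/14z)/(1 − 1/14z).

Find x<0 with |R(x)|<1.
x=-1.07: |R|=0.0060
R=−1: 1+13/14x = −1+1/14x ⇒ -6/7x=2 ⇒ x=2/(-6/7)=-2.3333
Confirm numerically:
  x=-2.277: |R|=0.95847 <1
  x=-1.425: |R|=0.29335 <1
  x=-1.327: |R|=0.21211 <1
  x=-2.566: |R|=1.16854 >1
  x=-2.417: |R|=1.06116 >1
  x=-2.384: |R|=1.03711 >1
Interval (-2.3333, 0).

(-2.3333,0); λ=-10 ⇒ h* = (7/3)/10 = 0.2333.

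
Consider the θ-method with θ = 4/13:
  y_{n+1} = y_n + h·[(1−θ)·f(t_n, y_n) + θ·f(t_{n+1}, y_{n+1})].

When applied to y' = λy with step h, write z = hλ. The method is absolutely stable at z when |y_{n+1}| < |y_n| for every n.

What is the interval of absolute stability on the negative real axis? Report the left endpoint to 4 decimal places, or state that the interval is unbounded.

Set f=λy, z=hλ:
  y_{n+1} = y_n + z·[9/13·y_n + 4/13·y_{n+1}] ⇒ (1 − 4/13z)y_{n+1} = (1 + 9/13z)y_n
  Hence R(z) = (1 + 9/13z)/(1 − 4/13z).

Boundary: |R(x)|=1, x<0.
x=-1.27: |R|=0.0868
R=−1: 1+9/13x = −1+4/13x ⇒ -5/13x=2 ⇒ x=2/(-5/13)=-5.2000
Confirm numerically:
  x=-4.955: |R|=0.96268 <1
  x=-4.030: |R|=0.79911 <1
  x=-2.815: |R|=0.50845 <1
  x=-2.606: |R|=0.44629 <1
  x=-5.721: |R|=1.07260 >1
  x=-5.277: |R|=1.01129 >1
So |R|<1 on (-5.2000, 0).

z∈(-5.2000,0).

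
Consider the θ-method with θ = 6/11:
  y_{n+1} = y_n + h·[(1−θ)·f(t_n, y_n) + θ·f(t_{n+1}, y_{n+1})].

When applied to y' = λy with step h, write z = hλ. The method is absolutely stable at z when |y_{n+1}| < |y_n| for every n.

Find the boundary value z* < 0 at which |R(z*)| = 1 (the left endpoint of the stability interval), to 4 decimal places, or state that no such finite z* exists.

interval (−∞, 0).

Test eqn y'=λy, z=hλ:
  y_{n+1} = y_n + z·[5/11·y_n + 6/11·y_{n+1}] ⇒ (1 − 6/11z)y_{n+1} = (1 + 5/11z)y_n
  R(z) = (1 + 5/11z)/(1 − 6/11z).

Find x<0 with |R(x)|<1.
x=-1.79: |R|=0.0943
x=-2: |R|=0.0435
x=-10: |R|=0.5493
x=-100: |R|=0.8003
θ=6/11≥1/2 ⇒ |1+5/11x|<|1−6/11x| ∀x<0 ⇒ unbounded interval.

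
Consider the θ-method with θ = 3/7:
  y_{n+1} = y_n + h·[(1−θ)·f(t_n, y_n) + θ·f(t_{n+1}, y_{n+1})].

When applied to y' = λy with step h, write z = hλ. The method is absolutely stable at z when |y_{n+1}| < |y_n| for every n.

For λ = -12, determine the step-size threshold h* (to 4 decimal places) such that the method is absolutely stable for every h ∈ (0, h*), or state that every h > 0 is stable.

(-14.0000,0); λ=-12 ⇒ h* = (14)/12 = 1.1667.

On y'=λy, z=hλ:
  y_{n+1} = y_n + z·[4/7·y_n + 3/7·y_{n+1}] ⇒ (1 − 3/7z)y_{n+1} = (1 + 4/7z)y_n
  Hence R(z) = (1 + 4/7z)/(1 − 3/7z).

Need |R(x)|<1, x<0.
x=-0.55: |R|=0.5549
R=−1: 1+4/7x = −1+3/7x ⇒ -1/7x=2 ⇒ x=2/(-1/7)=-14.0000
Confirm numerically:
  x=-13.434: |R|=0.98803 <1
  x=-12.864: |R|=0.97508 <1
  x=-8.596: |R|=0.83518 <1
  x=-7.548: |R|=0.78235 <1
  x=-14.511: |R|=1.01011 >1
  x=-14.044: |R|=1.00090 >1
So |R|<1 on (-14.0000, 0).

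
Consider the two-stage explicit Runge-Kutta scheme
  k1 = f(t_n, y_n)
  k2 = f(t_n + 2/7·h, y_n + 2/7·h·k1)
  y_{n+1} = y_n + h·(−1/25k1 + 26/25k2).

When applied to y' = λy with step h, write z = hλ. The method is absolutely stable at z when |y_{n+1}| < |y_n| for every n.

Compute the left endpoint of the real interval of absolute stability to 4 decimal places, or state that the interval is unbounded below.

On y'=λy, z=hλ:
  k1=λy_n ⇒ h·k1=z·y_n;  k2=λ(1+2/7z)y_n ⇒ h·k2=z(1+2/7z)y_n
  y_{n+1}/y_n = 1 − 1/25z + 26/25z(1+2/7z) = 1 + z + 52/175z²
  so R(z) = 1 + z + 52/175z².

Find x<0 with |R(x)|<1.
x=-1.15: |R|=0.2430
R=1: x+52/175x²=0 ⇒ x=−175/52=-3.3654; min R=1−1/(4·52/175)=0.1587>−1
Confirm numerically:
  x=-2.517: |R|=0.36549 <1
  x=-1.810: |R|=0.16347 <1
  x=-1.661: |R|=0.15879 <1
  x=-3.827: |R|=1.52493 >1
  x=-3.574: |R|=1.22155 >1
Interval (-3.3654, 0).

z* = -3.3654.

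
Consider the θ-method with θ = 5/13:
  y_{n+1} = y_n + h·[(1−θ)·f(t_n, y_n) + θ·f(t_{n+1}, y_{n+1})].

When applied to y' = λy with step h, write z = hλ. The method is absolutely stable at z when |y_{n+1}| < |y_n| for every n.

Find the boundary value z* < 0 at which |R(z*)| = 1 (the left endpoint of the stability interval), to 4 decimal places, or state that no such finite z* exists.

Test eqn y'=λy, z=hλ:
  y_{n+1} = y_n + z·[8/13·y_n + 5/13·y_{n+1}] ⇒ (1 − 5/13z)y_{n+1} = (1 + 8/13z)y_n
  Hence R(z) = (1 + 8/13z)/(1 − 5/13z).

Solve |R(x)|<1 on ℝ⁻.
x=-1.56: |R|=0.0250
R=−1: 1+8/13x = −1+5/13x ⇒ -3/13x=2 ⇒ x=2/(-3/13)=-8.6667
Confirm numerically:
  x=-5.597: |R|=0.77531 <1
  x=-4.958: |R|=0.70558 <1
  x=-3.766: |R|=0.53811 <1
  x=-9.222: |R|=1.02818 >1
  x=-9.165: |R|=1.02541 >1
  x=-8.788: |R|=1.00639 >1
So |R|<1 on (-8.6667, 0).

z* = -8.6667.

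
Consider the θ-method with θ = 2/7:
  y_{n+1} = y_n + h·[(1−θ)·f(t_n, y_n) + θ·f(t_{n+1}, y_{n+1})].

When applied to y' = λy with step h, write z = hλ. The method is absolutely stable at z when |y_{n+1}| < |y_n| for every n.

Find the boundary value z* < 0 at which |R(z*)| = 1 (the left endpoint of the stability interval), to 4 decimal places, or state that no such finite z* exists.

left endpoint -4.6667.

Set f=λy, z=hλ:
  y_{n+1} = y_n + z·[5/7·y_n + 2/7·y_{n+1}] ⇒ (1 − 2/7z)y_{n+1} = (1 + 5/7z)y_n
  R(z) = (1 + 5/7z)/(1 − 2/7z).

Need |R(x)|<1, x<0.
x=-0.55: |R|=0.5247
R=−1: 1+5/7x = −1+2/7x ⇒ -3/7x=2 ⇒ x=2/(-3/7)=-4.6667
Confirm numerically:
  x=-3.862: |R|=0.83605 <1
  x=-3.741: |R|=0.80824 <1
  x=-3.429: |R|=0.73207 <1
  x=-3.329: |R|=0.70618 <1
  x=-5.204: |R|=1.09260 >1
  x=-4.867: |R|=1.03591 >1
Stable set (-4.6667, 0).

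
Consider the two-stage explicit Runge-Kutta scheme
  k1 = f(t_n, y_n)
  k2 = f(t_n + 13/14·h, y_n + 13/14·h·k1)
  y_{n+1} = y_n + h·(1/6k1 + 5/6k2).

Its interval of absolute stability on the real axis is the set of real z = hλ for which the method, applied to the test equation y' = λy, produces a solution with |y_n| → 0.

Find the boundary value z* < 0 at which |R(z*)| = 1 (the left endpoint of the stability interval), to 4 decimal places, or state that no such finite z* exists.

With y'=λy (z=hλ):
  k1=λy_n ⇒ h·k1=z·y_n;  k2=λ(1+13/14z)y_n ⇒ h·k2=z(1+13/14z)y_n
  y_{n+1}/y_n = 1 + 1/6z + 5/6z(1+13/14z) = 1 + z + 65/84z²
  Hence R(z) = 1 + z + 65/84z².

Boundary: |R(x)|=1, x<0.
x=-1.38: |R|=1.0936
R=1: x+65/84x²=0 ⇒ x=−84/65=-1.2923; min R=1−1/(4·65/84)=0.6769>−1
Confirm numerically:
  x=-1.198: |R|=0.91257 <1
  x=-1.010: |R|=0.77936 <1
  x=-0.795: |R|=0.69407 <1
  x=-0.682: |R|=0.67792 <1
  x=-1.596: |R|=1.37506 >1
  x=-1.405: |R|=1.12252 >1
Interval (-1.2923, 0).

left endpoint -1.2923.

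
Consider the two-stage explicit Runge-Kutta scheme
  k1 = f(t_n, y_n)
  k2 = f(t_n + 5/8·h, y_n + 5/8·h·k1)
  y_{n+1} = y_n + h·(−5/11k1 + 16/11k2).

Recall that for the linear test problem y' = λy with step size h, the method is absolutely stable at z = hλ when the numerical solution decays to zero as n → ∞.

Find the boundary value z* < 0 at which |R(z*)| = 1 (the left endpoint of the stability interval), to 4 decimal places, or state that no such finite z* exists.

z* = -1.1000.

Set f=λy, z=hλ:
  k1=λy_n ⇒ h·k1=z·y_n;  k2=λ(1+5/8z)y_n ⇒ h·k2=z(1+5/8z)y_n
  y_{n+1}/y_n = 1 − 5/11z + 16/11z(1+5/8z) = 1 + z + 10/11z²
  R(z) = 1 + z + 10/11z².

Find x<0 with |R(x)|<1.
x=-1.66: |R|=1.8451
R=1: x+10/11x²=0 ⇒ x=−11/10=-1.1000; min R=1−1/(4·10/11)=0.7250>−1
Confirm numerically:
  x=-0.953: |R|=0.87264 <1
  x=-0.871: |R|=0.81867 <1
  x=-0.762: |R|=0.76586 <1
  x=-1.653: |R|=1.83101 >1
  x=-1.375: |R|=1.34375 >1
So |R|<1 on (-1.1000, 0).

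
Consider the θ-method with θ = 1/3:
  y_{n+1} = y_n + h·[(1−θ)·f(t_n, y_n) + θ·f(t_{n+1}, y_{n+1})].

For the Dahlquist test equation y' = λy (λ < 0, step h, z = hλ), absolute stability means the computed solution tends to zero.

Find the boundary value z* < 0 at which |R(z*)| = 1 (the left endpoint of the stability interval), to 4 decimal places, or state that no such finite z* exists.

Set f=λy, z=hλ:
  y_{n+1} = y_n + z·[2/3·y_n + 1/3·y_{n+1}] ⇒ (1 − 1/3z)y_{n+1} = (1 + 2/3z)y_n
  ⇒ R(z) = (1 + 2/3z)/(1 − 1/3z).

Solve |R(x)|<1 on ℝ⁻.
x=-0.64: |R|=0.4725
R=−1: 1+2/3x = −1+1/3x ⇒ -1/3x=2 ⇒ x=2/(-1/3)=-6.0000
Confirm numerically:
  x=-5.851: |R|=0.98317 <1
  x=-5.681: |R|=0.96325 <1
  x=-5.170: |R|=0.89841 <1
  x=-6.115: |R|=1.01262 >1
  x=-6.095: |R|=1.01045 >1
So |R|<1 on (-6.0000, 0).

left endpoint -6.0000.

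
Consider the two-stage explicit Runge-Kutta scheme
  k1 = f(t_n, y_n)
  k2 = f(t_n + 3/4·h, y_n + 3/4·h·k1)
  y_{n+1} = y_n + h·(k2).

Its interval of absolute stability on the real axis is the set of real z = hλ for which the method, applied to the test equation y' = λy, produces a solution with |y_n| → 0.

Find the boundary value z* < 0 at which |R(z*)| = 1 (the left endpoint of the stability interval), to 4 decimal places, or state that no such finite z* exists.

On y'=λy, z=hλ:
  k1=λy_n ⇒ h·k1=z·y_n;  k2=λ(1+3/4z)y_n ⇒ h·k2=z(1+3/4z)y_n
  y_{n+1}/y_n = 1 + z(1+3/4z) = 1 + z + 3/4z²
  R(z) = 1 + z + 3/4z².

Boundary: |R(x)|=1, x<0.
x=-1.72: |R|=1.4988
R=1: x+3/4x²=0 ⇒ x=−4/3=-1.3333; min R=1−1/(4·3/4)=0.6667>−1
Confirm numerically:
  x=-0.751: |R|=0.67200 <1
  x=-0.739: |R|=0.67059 <1
  x=-0.657: |R|=0.66674 <1
  x=-0.555: |R|=0.67602 <1
  x=-1.804: |R|=1.63681 >1
  x=-1.802: |R|=1.63340 >1
Interval (-1.3333, 0).

z* = -1.3333.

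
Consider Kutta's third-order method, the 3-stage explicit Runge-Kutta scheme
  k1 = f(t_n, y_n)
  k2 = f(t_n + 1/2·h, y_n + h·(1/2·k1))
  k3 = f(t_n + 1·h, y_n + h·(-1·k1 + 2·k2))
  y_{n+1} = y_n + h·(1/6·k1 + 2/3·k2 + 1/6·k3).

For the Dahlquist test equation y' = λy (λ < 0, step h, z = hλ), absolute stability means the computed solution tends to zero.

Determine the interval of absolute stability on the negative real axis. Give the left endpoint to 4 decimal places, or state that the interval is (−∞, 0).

Set f=λy, z=hλ:
  order 3, 3-stage ⇒ R(z)=1+z+z^2/2+z^3/6
  (e.g. R(-0.6)=0.54400, |R|=0.54400)

Need |R(x)|<1, x<0.
x=-0.6: |R|=0.5440
|R(-2.32)|=0.7100 |R(-1.4)|=0.1227 |R(-0.95)|=0.3584
Bisect:
  x_lo=-3.1243 |R|=2.3266  x_hi=-0.2185 |R|=0.8036
  mid=-1.67144 |R|=0.05284 →hi
  mid=-2.39789 |R|=0.82088 →hi
  mid=-2.76111 |R|=1.45758 →lo
  mid=-2.57950 |R|=1.11318 →lo
  mid=-2.48869 |R|=0.96089 →hi
  mid=-2.53410 |R|=1.03545 →lo
  mid=-2.51140 |R|=0.99778 →hi
  mid=-2.52275 |R|=1.01652 →lo
  mid=-2.51707 |R|=1.00713 →lo
  mid=-2.51423 |R|=1.00245 →lo
  ...
  [-2.51281,-2.51264] ⇒ x*=-2.5127
So |R|<1 on (-2.5127, 0).

(-2.5127, 0).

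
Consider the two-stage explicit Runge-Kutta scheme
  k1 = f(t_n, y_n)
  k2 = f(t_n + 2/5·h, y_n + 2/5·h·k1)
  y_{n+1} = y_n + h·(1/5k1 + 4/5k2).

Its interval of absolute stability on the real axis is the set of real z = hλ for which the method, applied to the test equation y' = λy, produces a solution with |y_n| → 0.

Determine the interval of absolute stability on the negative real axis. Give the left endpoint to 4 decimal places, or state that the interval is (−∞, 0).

(-3.1250, 0).

With y'=λy (z=hλ):
  k1=λy_n ⇒ h·k1=z·y_n;  k2=λ(1+2/5z)y_n ⇒ h·k2=z(1+2/5z)y_n
  y_{n+1}/y_n = 1 + 1/5z + 4/5z(1+2/5z) = 1 + z + 8/25z²
  ⇒ R(z) = 1 + z + 8/25z².

Solve |R(x)|<1 on ℝ⁻.
x=-1.48: |R|=0.2209
R=1: x+8/25x²=0 ⇒ x=−25/8=-3.1250; min R=1−1/(4·8/25)=0.2188>−1
Confirm numerically:
  x=-2.758: |R|=0.67610 <1
  x=-2.502: |R|=0.50120 <1
  x=-1.439: |R|=0.22363 <1
  x=-3.641: |R|=1.60120 >1
  x=-3.454: |R|=1.36364 >1
  x=-3.374: |R|=1.26884 >1
So |R|<1 on (-3.1250, 0).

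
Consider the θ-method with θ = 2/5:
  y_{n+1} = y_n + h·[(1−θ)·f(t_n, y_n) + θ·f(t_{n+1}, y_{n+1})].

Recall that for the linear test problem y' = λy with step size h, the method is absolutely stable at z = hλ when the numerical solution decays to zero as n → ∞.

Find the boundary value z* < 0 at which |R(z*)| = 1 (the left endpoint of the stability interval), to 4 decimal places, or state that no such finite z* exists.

Set f=λy, z=hλ:
  y_{n+1} = y_n + z·[3/5·y_n + 2/5·y_{n+1}] ⇒ (1 − 2/5z)y_{n+1} = (1 + 3/5z)y_n
  ⇒ R(z) = (1 + 3/5z)/(1 − 2/5z).

Find x<0 with |R(x)|<1.
x=-1.79: |R|=0.0431
R=−1: 1+3/5x = −1+2/5x ⇒ -1/5x=2 ⇒ x=2/(-1/5)=-10.0000
Confirm numerically:
  x=-8.320: |R|=0.92237 <1
  x=-7.670: |R|=0.88545 <1
  x=-5.934: |R|=0.75895 <1
  x=-5.501: |R|=0.71885 <1
  x=-10.449: |R|=1.01734 >1
  x=-10.428: |R|=1.01655 >1
So |R|<1 on (-10.0000, 0).

z* = -10.0000.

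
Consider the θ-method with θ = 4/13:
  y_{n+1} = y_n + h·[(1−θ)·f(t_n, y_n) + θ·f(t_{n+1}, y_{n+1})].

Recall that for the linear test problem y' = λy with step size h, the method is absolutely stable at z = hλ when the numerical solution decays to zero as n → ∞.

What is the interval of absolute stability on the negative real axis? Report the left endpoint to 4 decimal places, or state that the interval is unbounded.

With y'=λy (z=hλ):
  y_{n+1} = y_n + z·[9/13·y_n + 4/13·y_{n+1}] ⇒ (1 − 4/13z)y_{n+1} = (1 + 9/13z)y_n
  so R(z) = (1 + 9/13z)/(1 − 4/13z).

Need |R(x)|<1, x<0.
x=-1.71: |R|=0.1205
R=−1: 1+9/13x = −1+4/13x ⇒ -5/13x=2 ⇒ x=2/(-5/13)=-5.2000
Confirm numerically:
  x=-5.009: |R|=0.97109 <1
  x=-3.486: |R|=0.68193 <1
  x=-3.133: |R|=0.59521 <1
  x=-2.970: |R|=0.55185 <1
  x=-5.519: |R|=1.04547 >1
  x=-5.394: |R|=1.02805 >1
So |R|<1 on (-5.2000, 0).

(-5.2000, 0).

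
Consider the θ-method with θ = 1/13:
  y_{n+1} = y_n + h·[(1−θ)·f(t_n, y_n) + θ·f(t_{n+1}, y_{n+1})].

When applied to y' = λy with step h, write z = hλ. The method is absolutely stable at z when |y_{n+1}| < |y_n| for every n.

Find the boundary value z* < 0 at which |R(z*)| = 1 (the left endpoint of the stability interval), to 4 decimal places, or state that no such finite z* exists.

left endpoint -2.3636.

With y'=λy (z=hλ):
  y_{n+1} = y_n + z·[12/13·y_n + 1/13·y_{n+1}] ⇒ (1 − 1/13z)y_{n+1} = (1 + 12/13z)y_n
  ⇒ R(z) = (1 + 12/13z)/(1 − 1/13z).

Solve |R(x)|<1 on ℝ⁻.
x=-0.99: |R|=0.0801
R=−1: 1+12/13x = −1+1/13x ⇒ -11/13x=2 ⇒ x=2/(-11/13)=-2.3636
Confirm numerically:
  x=-1.948: |R|=0.69414 <1
  x=-1.895: |R|=0.65391 <1
  x=-1.077: |R|=0.00540 <1
  x=-2.836: |R|=1.32811 >1
  x=-2.788: |R|=1.29567 >1
  x=-2.708: |R|=1.24115 >1
Stable set (-2.3636, 0).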